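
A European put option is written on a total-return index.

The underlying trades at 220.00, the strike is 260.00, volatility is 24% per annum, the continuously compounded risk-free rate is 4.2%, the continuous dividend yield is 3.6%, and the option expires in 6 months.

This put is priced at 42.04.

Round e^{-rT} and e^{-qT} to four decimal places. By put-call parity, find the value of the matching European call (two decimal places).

3.53

exp(−qT) = exp(−0.036·0.5) = 0.9822;  exp(−rT) = exp(−0.042·0.5) = 0.9792
Put-call parity: C − P = S·e^(−qT) − K·e^(−rT) = 220·0.9822 − 260·0.9792 = 216.0840 − 254.5920 = -38.5080
C = P + (C − P) = 42.04 + (-38.5080) = 3.5320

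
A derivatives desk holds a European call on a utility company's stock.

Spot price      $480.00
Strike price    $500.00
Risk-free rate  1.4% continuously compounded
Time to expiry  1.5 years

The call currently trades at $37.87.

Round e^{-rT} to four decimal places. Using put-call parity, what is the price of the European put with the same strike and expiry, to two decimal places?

exp(−rT) = exp(−0.014·1.5) = 0.9792
Put-call parity: C − P = S − K·e^(−rT) = 480 − 500·0.9792 = 480 − 489.6000 = -9.6000
P = C − (C − P) = 37.87 − (-9.6000) = 47.4700

$47.47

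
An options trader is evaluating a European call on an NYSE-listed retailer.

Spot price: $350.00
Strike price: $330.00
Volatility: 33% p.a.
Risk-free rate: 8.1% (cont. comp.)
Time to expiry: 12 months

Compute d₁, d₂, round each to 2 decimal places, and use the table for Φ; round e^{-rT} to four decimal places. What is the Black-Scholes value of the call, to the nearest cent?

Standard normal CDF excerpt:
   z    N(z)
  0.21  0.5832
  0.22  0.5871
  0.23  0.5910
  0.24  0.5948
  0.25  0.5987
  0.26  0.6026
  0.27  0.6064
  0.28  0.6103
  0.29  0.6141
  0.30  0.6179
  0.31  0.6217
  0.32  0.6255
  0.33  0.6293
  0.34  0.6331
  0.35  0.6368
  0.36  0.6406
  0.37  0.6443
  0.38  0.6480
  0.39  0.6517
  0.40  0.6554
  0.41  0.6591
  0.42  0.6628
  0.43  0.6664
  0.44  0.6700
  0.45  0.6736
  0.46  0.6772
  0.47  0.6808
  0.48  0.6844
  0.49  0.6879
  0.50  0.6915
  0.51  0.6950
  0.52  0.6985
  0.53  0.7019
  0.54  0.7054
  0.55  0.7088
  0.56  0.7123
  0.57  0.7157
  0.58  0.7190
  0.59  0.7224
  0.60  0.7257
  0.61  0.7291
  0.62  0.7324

$69.45

σ√T = 0.33·√1 = 0.3300
d₁ = [ln(350/330) + (0.081 + 0.33²/2)·1] / 0.3300 = [0.0588 + 0.1355] / 0.3300 = 0.5888 → 0.59
d₂ = d₁ − σ√T = 0.5888 − 0.3300 = 0.2588 → 0.26
e^(−rT) = e^(−0.081·1) = 0.9222
C = 350·N(0.59) − 330·0.9222·N(0.26) = 350·0.7224 − 330·0.9222·0.6026 = 252.8400 − 183.3868 = 69.4532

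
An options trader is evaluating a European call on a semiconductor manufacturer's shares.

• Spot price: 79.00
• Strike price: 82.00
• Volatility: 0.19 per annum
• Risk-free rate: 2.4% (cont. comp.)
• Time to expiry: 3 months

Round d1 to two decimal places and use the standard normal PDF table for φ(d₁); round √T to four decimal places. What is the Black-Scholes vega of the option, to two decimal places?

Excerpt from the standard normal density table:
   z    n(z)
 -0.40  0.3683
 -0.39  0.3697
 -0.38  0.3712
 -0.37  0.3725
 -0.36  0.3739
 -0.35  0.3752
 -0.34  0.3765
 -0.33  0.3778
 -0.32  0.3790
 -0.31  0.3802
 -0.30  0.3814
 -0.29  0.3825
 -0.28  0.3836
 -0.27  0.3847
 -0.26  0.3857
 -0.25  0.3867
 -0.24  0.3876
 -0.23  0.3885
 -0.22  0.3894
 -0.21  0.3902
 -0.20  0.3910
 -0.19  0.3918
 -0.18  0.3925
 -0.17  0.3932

15.15

σ√T = 0.19·√0.25 = 0.0950
d₁ = [ln(79/82) + (0.024 + 0.19²/2)·0.25] / 0.0950 = [-0.0373 + 0.0105] / 0.0950 = -0.2817 which rounds to -0.28
√T = √0.25 = 0.5000
φ(d₁) = φ(-0.28) = 0.3836
vega = S·φ(d₁)·√T = 79·0.3836·0.5000 = 15.1522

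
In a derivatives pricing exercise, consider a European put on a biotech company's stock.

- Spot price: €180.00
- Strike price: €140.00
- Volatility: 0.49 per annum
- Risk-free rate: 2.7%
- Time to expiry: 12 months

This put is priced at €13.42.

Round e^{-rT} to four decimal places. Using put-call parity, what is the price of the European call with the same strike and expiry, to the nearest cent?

exp(−rT) = exp(−0.027·1) = 0.9734
Put-call parity: C − P = S − K·e^(−rT) = 180 − 140·0.9734 = 180 − 136.2760 = 43.7240
C = P + (C − P) = 13.42 + (43.7240) = 57.1440

€57.14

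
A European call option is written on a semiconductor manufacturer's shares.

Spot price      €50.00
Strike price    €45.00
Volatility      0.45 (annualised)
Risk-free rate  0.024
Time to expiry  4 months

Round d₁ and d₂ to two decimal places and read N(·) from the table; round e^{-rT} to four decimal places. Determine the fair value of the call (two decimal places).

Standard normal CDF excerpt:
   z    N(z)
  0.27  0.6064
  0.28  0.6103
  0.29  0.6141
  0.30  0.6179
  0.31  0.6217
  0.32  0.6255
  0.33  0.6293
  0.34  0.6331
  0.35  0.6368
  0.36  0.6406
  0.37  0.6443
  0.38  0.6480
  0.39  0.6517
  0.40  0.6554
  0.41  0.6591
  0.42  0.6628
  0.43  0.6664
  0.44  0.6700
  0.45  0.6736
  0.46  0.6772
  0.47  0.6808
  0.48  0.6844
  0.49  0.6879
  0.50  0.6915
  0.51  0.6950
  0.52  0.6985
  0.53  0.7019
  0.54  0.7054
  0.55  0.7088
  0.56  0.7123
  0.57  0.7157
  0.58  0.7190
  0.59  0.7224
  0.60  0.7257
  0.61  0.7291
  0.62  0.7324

σ√T = 0.45 × 0.5774 = 0.2598
ln(S/K) + (r + σ²/2)T = ln(50/45) + (0.024 + 0.45²/2)·0.3333 = 0.1054 + 0.0417 = 0.1471
d₁ = 0.1471 / 0.2598 = 0.5662 ⇒ 0.57
d₂ = d₁ − σ√T = 0.5662 − 0.2598 = 0.3064 ⇒ 0.31
e^(−rT) = e^(−0.024·0.3333) = 0.9920
N(d₁) = N(0.57) = 0.7157;  N(d₂) = N(0.31) = 0.6217
C = 50·0.7157 − 45·0.9920·0.6217 = 35.7850 − 27.7527 = 8.0323

€8.03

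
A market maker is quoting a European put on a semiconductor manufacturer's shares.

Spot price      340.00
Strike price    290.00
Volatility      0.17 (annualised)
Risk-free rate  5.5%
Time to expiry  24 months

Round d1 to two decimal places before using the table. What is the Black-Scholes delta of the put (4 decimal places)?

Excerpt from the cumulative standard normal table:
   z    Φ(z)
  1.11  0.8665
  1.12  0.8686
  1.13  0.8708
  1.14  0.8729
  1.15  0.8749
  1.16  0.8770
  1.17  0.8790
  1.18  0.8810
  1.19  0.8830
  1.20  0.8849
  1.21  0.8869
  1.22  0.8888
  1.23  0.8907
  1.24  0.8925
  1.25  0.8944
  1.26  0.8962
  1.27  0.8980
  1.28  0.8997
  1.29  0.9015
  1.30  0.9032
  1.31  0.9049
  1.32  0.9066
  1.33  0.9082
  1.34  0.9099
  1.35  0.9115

-0.1075

σ√T = 0.17·√2 = 0.2404
d₁ = [ln(340/290) + (0.055 + 0.17²/2)·2] / 0.2404 = [0.1591 + 0.1389] / 0.2404 = 1.2394 which rounds to 1.24
N(d₁) = N(1.24) = 0.8925
Δ_put = N(d₁) − 1 = 0.8925 − 1 = -0.1075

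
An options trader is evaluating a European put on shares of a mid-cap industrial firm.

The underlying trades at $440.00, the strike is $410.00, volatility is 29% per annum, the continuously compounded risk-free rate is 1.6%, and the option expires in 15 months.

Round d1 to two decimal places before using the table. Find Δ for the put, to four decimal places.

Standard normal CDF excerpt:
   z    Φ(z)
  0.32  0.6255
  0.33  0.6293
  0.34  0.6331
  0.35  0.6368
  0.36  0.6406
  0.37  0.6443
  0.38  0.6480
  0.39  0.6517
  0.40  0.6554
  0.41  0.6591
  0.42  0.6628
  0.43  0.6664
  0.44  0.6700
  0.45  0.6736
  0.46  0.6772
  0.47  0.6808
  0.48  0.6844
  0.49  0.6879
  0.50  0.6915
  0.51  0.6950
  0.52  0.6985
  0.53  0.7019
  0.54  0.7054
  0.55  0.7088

-0.3300

T = 1.25;  σ√T = 0.3242
d₁ = [ln(440/410) + (0.016 + 0.29²/2)·1.25] / 0.3242 = [0.0706 + 0.0726] / 0.3242 = 0.4416 ⇒ 0.44
N(d₁) = N(0.44) = 0.6700
Δ_put = N(d₁) − 1 = 0.6700 − 1 = -0.3300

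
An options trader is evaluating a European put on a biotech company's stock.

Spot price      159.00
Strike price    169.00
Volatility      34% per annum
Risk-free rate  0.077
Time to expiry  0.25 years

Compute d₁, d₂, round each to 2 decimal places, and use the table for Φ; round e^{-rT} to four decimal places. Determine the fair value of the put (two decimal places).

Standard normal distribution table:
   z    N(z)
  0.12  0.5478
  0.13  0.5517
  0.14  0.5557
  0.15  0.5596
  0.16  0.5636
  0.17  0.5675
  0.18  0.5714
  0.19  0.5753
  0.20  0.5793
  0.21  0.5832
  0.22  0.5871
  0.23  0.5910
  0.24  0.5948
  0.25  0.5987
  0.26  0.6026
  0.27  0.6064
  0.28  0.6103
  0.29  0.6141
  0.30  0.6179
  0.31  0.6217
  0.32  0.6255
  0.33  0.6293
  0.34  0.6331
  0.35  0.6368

14.71

σ√T = 0.34 × 0.5000 = 0.1700
ln(S/K) + (r + σ²/2)T = ln(159/169) + (0.077 + 0.34²/2)·0.25 = -0.0610 + 0.0337 = -0.0273
d₁ = -0.0273 / 0.1700 = -0.1606 ≈ -0.16
d₂ = d₁ − σ√T = -0.1606 − 0.1700 = -0.3306 ≈ -0.33
exp(−rT) = exp(−0.077·0.25) = 0.9809
N(−d₂) = N(0.33) = 0.6293;  N(−d₁) = N(0.16) = 0.5636
P = 169·0.9809·0.6293 − 159·0.5636 = 104.3204 − 89.6124 = 14.7080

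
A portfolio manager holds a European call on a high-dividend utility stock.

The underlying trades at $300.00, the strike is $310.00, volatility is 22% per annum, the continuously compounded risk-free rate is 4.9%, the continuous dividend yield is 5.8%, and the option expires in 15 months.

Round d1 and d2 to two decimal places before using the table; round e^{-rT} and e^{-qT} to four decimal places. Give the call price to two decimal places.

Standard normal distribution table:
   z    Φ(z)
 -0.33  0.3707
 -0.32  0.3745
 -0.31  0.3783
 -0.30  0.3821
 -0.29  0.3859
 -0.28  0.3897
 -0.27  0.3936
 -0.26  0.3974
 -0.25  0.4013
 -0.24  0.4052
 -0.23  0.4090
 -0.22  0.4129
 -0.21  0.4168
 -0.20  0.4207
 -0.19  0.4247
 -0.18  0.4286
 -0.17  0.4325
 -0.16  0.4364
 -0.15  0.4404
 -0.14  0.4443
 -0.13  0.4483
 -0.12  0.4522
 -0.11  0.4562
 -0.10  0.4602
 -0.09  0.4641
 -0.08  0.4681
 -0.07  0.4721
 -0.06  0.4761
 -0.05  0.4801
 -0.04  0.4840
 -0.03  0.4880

$21.43

σ√T = 0.22·√1.25 = 0.2460
d₁ = [ln(300/310) + (0.049 − 0.058 + ½·0.22²)·1.25] / (σ√T) = (-0.0328 + 0.0190) / 0.2460 = -0.0561 ⇒ -0.06
d₂ = -0.0561 − 0.2460 = -0.3020 ⇒ -0.30
e^(−qT) = e^(−0.058·1.25) = 0.9301;  e^(−rT) = e^(−0.049·1.25) = 0.9406
C = 300·0.9301·N(-0.06) − 310·0.9406·N(-0.30) = 300·0.9301·0.4761 − 310·0.9406·0.3821 = 132.8462 − 111.4150 = 21.4312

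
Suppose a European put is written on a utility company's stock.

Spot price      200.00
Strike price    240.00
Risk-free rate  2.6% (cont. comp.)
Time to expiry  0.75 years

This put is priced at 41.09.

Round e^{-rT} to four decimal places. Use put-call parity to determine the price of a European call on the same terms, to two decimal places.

5.72

exp(−rT) = exp(−0.026·0.75) = 0.9807
Put-call parity: C − P = S − K·e^(−rT) = 200 − 240·0.9807 = 200 − 235.3680 = -35.3680
C = P + (C − P) = 41.09 + (-35.3680) = 5.7220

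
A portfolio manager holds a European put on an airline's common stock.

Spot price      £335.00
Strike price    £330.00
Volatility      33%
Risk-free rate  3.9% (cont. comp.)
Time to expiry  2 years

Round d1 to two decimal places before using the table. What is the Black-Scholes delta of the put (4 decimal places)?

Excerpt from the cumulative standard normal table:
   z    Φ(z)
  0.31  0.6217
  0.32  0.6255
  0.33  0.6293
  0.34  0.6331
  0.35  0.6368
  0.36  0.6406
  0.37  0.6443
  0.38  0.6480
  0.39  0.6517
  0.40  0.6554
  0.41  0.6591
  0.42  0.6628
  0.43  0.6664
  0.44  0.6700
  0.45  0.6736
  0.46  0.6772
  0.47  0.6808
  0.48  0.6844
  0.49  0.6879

-0.3336

T = 2;  σ√T = 0.4667
d₁ = [ln(335/330) + (0.039 + 0.33²/2)·2] / 0.4667 = [0.0150 + 0.1869] / 0.4667 = 0.4327 → 0.43
N(d₁) = N(0.43) = 0.6664
Δ_put = N(d₁) − 1 = 0.6664 − 1 = -0.3336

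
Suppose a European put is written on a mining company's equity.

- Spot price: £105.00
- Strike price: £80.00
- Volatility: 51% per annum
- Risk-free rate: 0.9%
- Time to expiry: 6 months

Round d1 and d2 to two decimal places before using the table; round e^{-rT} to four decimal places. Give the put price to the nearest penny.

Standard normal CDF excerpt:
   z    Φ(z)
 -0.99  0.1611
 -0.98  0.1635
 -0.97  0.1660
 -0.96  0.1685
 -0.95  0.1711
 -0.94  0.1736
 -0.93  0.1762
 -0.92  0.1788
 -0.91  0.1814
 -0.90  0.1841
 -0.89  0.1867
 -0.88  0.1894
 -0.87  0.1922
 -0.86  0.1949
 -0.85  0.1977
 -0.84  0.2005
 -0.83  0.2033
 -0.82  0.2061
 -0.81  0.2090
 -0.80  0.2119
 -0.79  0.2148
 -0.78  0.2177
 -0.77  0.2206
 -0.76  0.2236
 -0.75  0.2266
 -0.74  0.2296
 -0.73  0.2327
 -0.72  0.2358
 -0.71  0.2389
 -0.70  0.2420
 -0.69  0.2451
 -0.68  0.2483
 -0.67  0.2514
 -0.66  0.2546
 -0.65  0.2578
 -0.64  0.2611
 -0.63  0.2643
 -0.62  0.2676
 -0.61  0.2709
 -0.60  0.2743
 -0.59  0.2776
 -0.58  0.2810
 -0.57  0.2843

σ√T = 0.51·√0.5 = 0.3606
ln(S/K) + (r + σ²/2)T = ln(105/80) + (0.009 + 0.51²/2)·0.5 = 0.2719 + 0.0695 = 0.3415
d₁ = 0.3415 / 0.3606 = 0.9469 ≈ 0.95
d₂ = d₁ − σ√T = 0.9469 − 0.3606 = 0.5862 ≈ 0.59
exp(−rT) = exp(−0.009·0.5) = 0.9955
P = 80·0.9955·N(-0.59) − 105·N(-0.95) = 80·0.9955·0.2776 − 105·0.1711 = 22.1081 − 17.9655 = 4.1426

£4.14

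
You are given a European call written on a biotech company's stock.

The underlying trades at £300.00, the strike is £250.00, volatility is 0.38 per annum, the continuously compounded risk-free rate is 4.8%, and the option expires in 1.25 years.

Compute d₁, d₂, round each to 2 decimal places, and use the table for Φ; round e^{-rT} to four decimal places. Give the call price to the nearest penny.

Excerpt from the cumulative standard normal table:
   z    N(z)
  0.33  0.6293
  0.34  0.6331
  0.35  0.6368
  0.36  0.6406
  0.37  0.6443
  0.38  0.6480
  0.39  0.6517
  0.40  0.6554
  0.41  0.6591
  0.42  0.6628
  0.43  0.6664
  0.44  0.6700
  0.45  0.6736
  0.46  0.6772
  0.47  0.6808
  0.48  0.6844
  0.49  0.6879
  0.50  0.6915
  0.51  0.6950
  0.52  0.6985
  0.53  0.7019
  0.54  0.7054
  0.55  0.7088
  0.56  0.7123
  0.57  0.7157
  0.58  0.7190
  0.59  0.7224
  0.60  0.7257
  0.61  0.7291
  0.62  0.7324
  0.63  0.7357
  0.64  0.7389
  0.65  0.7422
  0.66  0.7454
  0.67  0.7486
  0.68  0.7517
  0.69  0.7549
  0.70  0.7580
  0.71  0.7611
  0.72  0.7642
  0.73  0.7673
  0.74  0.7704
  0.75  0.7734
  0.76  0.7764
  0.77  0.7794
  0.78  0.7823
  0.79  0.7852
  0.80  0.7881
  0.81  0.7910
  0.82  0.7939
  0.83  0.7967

σ√T = 0.38 × 1.1180 = 0.4249
d₁ = [ln(300/250) + (0.048 + ½·0.38²)·1.25] / (σ√T) = (0.1823 + 0.1502) / 0.4249 = 0.7828 which rounds to 0.78
d₂ = 0.7828 − 0.4249 = 0.3579 which rounds to 0.36
exp(−rT) = exp(−0.048·1.25) = 0.9418
N(d₁) = N(0.78) = 0.7823;  N(d₂) = N(0.36) = 0.6406
C = 300·0.7823 − 250·0.9418·0.6406 = 234.6900 − 150.8293 = 83.8607

£83.86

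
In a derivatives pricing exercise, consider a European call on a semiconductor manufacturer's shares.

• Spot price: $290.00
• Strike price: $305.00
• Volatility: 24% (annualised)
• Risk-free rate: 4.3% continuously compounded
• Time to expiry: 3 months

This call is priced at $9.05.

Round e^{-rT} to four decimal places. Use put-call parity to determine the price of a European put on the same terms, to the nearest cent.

exp(−rT) = exp(−0.043·0.25) = 0.9893
Put-call parity: C − P = S − K·e^(−rT) = 290 − 305·0.9893 = 290 − 301.7365 = -11.7365
P = C − (C − P) = 9.05 − (-11.7365) = 20.7865

$20.79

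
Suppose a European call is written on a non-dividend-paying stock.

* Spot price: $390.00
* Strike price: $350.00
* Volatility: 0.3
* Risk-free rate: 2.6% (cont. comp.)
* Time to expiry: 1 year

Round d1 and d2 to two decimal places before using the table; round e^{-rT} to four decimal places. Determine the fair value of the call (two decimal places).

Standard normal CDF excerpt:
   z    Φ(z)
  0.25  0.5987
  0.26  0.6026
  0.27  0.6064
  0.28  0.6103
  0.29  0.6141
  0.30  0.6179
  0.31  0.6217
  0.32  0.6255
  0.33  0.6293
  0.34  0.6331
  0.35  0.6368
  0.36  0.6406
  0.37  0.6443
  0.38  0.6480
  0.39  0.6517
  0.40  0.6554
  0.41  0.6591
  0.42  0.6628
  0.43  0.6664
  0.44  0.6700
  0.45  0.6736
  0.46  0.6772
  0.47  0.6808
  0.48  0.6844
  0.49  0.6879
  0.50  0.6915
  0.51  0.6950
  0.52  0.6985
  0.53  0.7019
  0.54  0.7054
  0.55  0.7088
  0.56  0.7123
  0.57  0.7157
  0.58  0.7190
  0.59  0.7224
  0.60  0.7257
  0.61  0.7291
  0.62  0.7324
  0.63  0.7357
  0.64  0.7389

σ√T = 0.3 × 1.0000 = 0.3000
d₁ = [ln(390/350) + (0.026 + 0.3²/2)·1] / 0.3000 = [0.1082 + 0.0710] / 0.3000 = 0.5974 ⇒ 0.60
d₂ = d₁ − σ√T = 0.5974 − 0.3000 = 0.2974 ⇒ 0.30
exp(−rT) = exp(−0.026·1) = 0.9743
N(d₁) = N(0.60) = 0.7257;  N(d₂) = N(0.30) = 0.6179
C = 390·0.7257 − 350·0.9743·0.6179 = 283.0230 − 210.7070 = 72.3160

$72.32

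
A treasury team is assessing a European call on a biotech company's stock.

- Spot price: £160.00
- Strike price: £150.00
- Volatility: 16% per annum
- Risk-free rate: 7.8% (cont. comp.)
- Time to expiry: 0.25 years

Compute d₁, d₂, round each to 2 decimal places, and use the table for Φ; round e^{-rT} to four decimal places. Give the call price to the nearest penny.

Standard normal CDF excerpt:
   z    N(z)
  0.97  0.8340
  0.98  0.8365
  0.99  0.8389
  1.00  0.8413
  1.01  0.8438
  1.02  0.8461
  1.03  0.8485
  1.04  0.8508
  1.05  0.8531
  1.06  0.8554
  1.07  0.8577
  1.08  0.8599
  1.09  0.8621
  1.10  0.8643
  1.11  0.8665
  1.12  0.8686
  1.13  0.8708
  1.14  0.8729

σ√T = 0.16·√0.25 = 0.0800
d₁ = [ln(160/150) + (0.078 + 0.16²/2)·0.25] / 0.0800 = [0.0645 + 0.0227] / 0.0800 = 1.0905 ≈ 1.09
d₂ = d₁ − σ√T = 1.0905 − 0.0800 = 1.0105 ≈ 1.01
exp(−rT) = exp(−0.078·0.25) = 0.9807
C = 160·N(1.09) − 150·0.9807·N(1.01) = 160·0.8621 − 150·0.9807·0.8438 = 137.9360 − 124.1272 = 13.8088

£13.81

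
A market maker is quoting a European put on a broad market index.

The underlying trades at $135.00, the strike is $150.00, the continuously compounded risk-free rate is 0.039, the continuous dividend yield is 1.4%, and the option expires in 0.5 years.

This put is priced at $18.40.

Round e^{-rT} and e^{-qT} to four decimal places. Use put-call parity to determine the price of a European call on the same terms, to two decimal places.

exp(−qT) = exp(−0.014·0.5) = 0.9930;  exp(−rT) = exp(−0.039·0.5) = 0.9807
Put-call parity: C − P = S·e^(−qT) − K·e^(−rT) = 135·0.9930 − 150·0.9807 = 134.0550 − 147.1050 = -13.0500
C = P + (C − P) = 18.40 + (-13.0500) = 5.3500

$5.35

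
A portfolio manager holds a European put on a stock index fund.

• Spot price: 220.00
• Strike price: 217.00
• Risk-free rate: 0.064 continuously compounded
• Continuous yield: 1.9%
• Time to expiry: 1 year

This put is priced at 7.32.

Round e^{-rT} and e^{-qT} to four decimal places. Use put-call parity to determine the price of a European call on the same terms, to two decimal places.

19.64

exp(−qT) = exp(−0.019·1) = 0.9812;  exp(−rT) = exp(−0.064·1) = 0.9380
Put-call parity: C − P = S·e^(−qT) − K·e^(−rT) = 220·0.9812 − 217·0.9380 = 215.8640 − 203.5460 = 12.3180
C = P + (C − P) = 7.32 + (12.3180) = 19.6380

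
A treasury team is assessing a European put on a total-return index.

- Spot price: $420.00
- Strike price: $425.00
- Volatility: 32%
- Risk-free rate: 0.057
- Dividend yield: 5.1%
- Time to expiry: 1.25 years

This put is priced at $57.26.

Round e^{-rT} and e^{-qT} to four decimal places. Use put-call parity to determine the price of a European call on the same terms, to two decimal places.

exp(−qT) = exp(−0.051·1.25) = 0.9382;  exp(−rT) = exp(−0.057·1.25) = 0.9312
Put-call parity: C − P = S·e^(−qT) − K·e^(−rT) = 420·0.9382 − 425·0.9312 = 394.0440 − 395.7600 = -1.7160
C = P + (C − P) = 57.26 + (-1.7160) = 55.5440

$55.54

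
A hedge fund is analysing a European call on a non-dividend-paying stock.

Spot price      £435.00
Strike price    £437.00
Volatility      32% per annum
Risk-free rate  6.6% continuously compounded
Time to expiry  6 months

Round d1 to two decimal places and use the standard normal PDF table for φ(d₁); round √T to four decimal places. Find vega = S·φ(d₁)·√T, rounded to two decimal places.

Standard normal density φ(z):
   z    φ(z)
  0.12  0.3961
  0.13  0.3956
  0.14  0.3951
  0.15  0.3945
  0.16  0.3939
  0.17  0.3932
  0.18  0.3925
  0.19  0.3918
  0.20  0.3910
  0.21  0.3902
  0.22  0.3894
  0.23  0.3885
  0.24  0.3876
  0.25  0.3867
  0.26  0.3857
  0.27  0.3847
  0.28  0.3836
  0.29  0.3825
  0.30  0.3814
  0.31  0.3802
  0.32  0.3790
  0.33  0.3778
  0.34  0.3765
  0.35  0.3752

119.22

σ√T = 0.32 × 0.7071 = 0.2263
d₁ = [ln(435/437) + (0.066 + 0.32²/2)·0.5] / 0.2263 = [-0.0046 + 0.0586] / 0.2263 = 0.2387 which rounds to 0.24
√T = √0.5 = 0.7071
φ(d₁) = φ(0.24) = 0.3876
vega = S·φ(d₁)·√T = 435·0.3876·0.7071 = 119.2213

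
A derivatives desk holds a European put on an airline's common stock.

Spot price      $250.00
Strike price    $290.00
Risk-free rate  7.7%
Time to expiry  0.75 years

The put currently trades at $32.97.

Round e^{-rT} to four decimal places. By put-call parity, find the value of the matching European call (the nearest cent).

e^(−rT) = e^(−0.077·0.75) = 0.9439
Put-call parity: C − P = S − K·e^(−rT) = 250 − 290·0.9439 = 250 − 273.7310 = -23.7310
C = P + (C − P) = 32.97 + (-23.7310) = 9.2390

$9.24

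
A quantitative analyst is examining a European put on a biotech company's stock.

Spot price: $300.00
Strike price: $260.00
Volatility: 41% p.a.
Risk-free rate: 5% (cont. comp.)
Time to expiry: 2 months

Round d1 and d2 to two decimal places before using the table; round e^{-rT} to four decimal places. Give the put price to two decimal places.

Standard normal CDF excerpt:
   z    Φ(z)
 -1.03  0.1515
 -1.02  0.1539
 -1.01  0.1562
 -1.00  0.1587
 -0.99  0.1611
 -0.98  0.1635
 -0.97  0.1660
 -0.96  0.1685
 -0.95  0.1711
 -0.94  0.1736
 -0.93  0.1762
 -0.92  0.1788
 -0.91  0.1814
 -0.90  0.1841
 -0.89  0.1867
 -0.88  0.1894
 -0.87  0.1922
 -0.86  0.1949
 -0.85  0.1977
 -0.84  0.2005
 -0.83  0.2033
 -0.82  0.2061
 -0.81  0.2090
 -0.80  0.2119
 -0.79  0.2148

σ√T = 0.41 × 0.4082 = 0.1674
d₁ = [ln(300/260) + (0.05 + ½·0.41²)·0.1667] / (σ√T) = (0.1431 + 0.0223) / 0.1674 = 0.9884 ⇒ 0.99
d₂ = 0.9884 − 0.1674 = 0.8210 ⇒ 0.82
e^(−rT) = e^(−0.05·0.1667) = 0.9917
N(−d₂) = N(-0.82) = 0.2061;  N(−d₁) = N(-0.99) = 0.1611
P = 260·0.9917·0.2061 − 300·0.1611 = 53.1412 − 48.3300 = 4.8112

$4.81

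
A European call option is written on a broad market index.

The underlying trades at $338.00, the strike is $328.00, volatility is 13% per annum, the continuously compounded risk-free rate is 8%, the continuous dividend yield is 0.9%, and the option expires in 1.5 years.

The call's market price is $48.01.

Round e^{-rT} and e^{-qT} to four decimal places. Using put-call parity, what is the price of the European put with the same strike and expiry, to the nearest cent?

exp(−qT) = exp(−0.009·1.5) = 0.9866;  exp(−rT) = exp(−0.08·1.5) = 0.8869
Put-call parity: C − P = S·e^(−qT) − K·e^(−rT) = 338·0.9866 − 328·0.8869 = 333.4708 − 290.9032 = 42.5676
P = C − (C − P) = 48.01 − (42.5676) = 5.4424

$5.44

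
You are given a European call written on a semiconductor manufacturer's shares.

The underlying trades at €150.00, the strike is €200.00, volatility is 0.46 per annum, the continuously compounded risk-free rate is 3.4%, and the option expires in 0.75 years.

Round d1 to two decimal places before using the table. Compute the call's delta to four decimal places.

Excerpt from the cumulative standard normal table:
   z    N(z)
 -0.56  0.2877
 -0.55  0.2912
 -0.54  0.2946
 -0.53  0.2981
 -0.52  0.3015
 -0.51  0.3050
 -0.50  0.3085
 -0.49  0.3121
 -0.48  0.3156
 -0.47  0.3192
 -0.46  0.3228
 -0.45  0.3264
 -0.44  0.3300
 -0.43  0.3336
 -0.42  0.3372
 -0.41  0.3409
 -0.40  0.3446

σ√T = 0.46·√0.75 = 0.3984
ln(S/K) + (r + σ²/2)T = ln(150/200) + (0.034 + 0.46²/2)·0.75 = -0.2877 + 0.1048 = -0.1828
d₁ = -0.1828 / 0.3984 = -0.4589 ≈ -0.46
N(d₁) = N(-0.46) = 0.3228
Δ_call = N(d₁) = 0.3228

0.3228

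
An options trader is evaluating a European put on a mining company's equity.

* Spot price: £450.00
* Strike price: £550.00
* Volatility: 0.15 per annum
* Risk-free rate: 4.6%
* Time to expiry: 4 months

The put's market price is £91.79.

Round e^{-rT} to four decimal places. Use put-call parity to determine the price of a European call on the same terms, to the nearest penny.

£0.15

exp(−rT) = exp(−0.046·0.3333) = 0.9848
Put-call parity: C − P = S − K·e^(−rT) = 450 − 550·0.9848 = 450 − 541.6400 = -91.6400
C = P + (C − P) = 91.79 + (-91.6400) = 0.1500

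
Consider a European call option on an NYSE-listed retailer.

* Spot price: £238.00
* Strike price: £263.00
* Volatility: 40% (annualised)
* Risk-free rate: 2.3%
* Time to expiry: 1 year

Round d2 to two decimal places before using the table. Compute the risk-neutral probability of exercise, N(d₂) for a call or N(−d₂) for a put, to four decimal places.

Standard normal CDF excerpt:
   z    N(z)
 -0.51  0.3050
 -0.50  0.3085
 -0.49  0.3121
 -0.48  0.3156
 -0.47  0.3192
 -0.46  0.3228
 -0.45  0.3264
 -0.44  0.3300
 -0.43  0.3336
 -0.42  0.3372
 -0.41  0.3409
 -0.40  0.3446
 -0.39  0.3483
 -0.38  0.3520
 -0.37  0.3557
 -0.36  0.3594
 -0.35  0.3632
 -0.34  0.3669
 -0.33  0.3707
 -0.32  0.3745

0.3483

σ√T = 0.4·√1 = 0.4000
d₁ = [ln(238/263) + (0.023 + 0.4²/2)·1] / 0.4000 = [-0.0999 + 0.1030] / 0.4000 = 0.0078 which rounds to 0.01
d₂ = d₁ − σ√T = 0.0078 − 0.4000 = -0.3922 which rounds to -0.39
Pr(exercise) under Q = N(d₂) = 0.3483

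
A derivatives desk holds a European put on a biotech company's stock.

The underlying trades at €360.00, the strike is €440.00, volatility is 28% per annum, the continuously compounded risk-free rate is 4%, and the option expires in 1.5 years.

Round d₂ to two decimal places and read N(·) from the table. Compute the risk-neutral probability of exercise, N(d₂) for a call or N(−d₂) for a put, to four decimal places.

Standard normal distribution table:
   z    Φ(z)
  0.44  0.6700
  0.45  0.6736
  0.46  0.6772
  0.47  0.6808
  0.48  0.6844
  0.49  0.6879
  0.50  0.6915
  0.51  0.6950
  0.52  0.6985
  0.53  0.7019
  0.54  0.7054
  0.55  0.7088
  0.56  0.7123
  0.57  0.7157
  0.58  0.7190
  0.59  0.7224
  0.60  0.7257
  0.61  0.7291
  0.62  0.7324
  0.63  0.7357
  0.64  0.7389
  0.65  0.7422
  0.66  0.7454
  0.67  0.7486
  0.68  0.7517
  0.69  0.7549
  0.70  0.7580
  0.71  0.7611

T = 1.5;  σ√T = 0.3429
d₁ = [ln(360/440) + (0.04 + 0.28²/2)·1.5] / 0.3429 = [-0.2007 + 0.1188] / 0.3429 = -0.2387 which rounds to -0.24
d₂ = d₁ − σ√T = -0.2387 − 0.3429 = -0.5817 which rounds to -0.58
Risk-neutral Pr[S_T < K] = N(−d₂) = N(0.58) = 0.7190

0.7190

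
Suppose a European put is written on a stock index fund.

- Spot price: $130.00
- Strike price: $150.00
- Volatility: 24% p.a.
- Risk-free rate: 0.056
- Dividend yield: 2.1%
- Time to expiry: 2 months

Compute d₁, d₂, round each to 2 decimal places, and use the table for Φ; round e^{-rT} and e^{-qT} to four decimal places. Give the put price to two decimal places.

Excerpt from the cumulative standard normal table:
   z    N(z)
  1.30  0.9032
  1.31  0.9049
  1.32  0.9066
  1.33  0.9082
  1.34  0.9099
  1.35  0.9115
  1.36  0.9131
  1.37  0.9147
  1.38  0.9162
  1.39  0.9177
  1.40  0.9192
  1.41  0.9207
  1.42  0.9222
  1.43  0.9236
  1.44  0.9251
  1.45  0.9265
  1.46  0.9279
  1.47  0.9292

$19.60

σ√T = 0.24 × 0.4082 = 0.0980
ln(S/K) + (r − q + σ²/2)T = ln(130/150) + (0.056 − 0.021 + 0.24²/2)·0.1667 = -0.1431 + 0.0106 = -0.1325
d₁ = -0.1325 / 0.0980 = -1.3520 → -1.35
d₂ = d₁ − σ√T = -1.3520 − 0.0980 = -1.4500 → -1.45
e^(−qT) = e^(−0.021·0.1667) = 0.9965;  e^(−rT) = e^(−0.056·0.1667) = 0.9907
N(−d₂) = N(1.45) = 0.9265;  N(−d₁) = N(1.35) = 0.9115
P = 150·0.9907·0.9265 − 130·0.9965·0.9115 = 137.6825 − 118.0803 = 19.6023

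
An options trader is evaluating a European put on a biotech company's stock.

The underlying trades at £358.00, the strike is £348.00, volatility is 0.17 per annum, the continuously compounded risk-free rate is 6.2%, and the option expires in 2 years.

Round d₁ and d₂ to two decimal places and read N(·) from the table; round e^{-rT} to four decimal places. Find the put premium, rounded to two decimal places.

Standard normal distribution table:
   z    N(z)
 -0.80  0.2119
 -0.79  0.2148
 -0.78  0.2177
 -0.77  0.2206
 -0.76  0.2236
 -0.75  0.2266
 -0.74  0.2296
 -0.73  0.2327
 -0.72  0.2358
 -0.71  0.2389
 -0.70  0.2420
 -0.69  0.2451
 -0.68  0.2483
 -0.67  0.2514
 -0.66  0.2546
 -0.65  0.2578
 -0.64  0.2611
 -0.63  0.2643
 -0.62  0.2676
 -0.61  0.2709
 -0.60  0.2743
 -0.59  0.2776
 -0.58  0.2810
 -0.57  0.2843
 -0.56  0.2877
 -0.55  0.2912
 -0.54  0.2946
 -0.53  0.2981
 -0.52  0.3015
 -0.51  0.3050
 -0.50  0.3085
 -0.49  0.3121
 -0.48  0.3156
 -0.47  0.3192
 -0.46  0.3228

T = 2;  σ√T = 0.2404
d₁ = [ln(358/348) + (0.062 + ½·0.17²)·2] / (σ√T) = (0.0283 + 0.1529) / 0.2404 = 0.7538 ⇒ 0.75
d₂ = 0.7538 − 0.2404 = 0.5134 ⇒ 0.51
exp(−rT) = exp(−0.062·2) = 0.8834
N(−d₂) = N(-0.51) = 0.3050;  N(−d₁) = N(-0.75) = 0.2266
P = 348·0.8834·0.3050 − 358·0.2266 = 93.7641 − 81.1228 = 12.6413

£12.64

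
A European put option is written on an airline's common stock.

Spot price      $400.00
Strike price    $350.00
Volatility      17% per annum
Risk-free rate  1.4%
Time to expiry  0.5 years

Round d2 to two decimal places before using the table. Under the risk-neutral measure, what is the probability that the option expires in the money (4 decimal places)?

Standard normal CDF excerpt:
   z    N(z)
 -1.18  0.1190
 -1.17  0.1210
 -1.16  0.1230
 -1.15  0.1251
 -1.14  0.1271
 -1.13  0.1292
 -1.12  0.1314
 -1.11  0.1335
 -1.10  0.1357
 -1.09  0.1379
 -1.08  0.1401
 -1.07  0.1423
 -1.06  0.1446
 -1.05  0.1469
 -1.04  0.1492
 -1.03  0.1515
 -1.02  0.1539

0.1335

σ√T = 0.17·√0.5 = 0.1202
d₁ = [ln(400/350) + (0.014 + ½·0.17²)·0.5] / (σ√T) = (0.1335 + 0.0142) / 0.1202 = 1.2292 → 1.23
d₂ = 1.2292 − 0.1202 = 1.1090 → 1.11
Risk-neutral Pr[S_T < K] = N(−d₂) = N(-1.11) = 0.1335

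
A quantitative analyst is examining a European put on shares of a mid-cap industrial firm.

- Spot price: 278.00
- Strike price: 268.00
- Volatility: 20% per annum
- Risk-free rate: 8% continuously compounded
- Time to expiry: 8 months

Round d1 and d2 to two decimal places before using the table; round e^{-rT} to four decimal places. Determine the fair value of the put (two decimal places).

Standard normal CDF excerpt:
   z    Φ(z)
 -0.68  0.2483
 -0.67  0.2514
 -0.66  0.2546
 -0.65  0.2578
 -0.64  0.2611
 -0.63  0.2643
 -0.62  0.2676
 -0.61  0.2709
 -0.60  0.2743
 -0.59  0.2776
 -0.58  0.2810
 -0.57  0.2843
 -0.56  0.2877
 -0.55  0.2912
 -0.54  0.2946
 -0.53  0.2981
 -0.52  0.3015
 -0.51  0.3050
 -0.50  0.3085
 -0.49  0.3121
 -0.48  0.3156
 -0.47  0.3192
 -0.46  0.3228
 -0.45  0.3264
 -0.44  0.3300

σ√T = 0.2 × 0.8165 = 0.1633
ln(S/K) + (r + σ²/2)T = ln(278/268) + (0.08 + 0.2²/2)·0.6667 = 0.0366 + 0.0667 = 0.1033
d₁ = 0.1033 / 0.1633 = 0.6326 → 0.63
d₂ = d₁ − σ√T = 0.6326 − 0.1633 = 0.4693 → 0.47
exp(−rT) = exp(−0.08·0.6667) = 0.9481
P = 268·0.9481·N(-0.47) − 278·N(-0.63) = 268·0.9481·0.3192 − 278·0.2643 = 81.1058 − 73.4754 = 7.6304

7.63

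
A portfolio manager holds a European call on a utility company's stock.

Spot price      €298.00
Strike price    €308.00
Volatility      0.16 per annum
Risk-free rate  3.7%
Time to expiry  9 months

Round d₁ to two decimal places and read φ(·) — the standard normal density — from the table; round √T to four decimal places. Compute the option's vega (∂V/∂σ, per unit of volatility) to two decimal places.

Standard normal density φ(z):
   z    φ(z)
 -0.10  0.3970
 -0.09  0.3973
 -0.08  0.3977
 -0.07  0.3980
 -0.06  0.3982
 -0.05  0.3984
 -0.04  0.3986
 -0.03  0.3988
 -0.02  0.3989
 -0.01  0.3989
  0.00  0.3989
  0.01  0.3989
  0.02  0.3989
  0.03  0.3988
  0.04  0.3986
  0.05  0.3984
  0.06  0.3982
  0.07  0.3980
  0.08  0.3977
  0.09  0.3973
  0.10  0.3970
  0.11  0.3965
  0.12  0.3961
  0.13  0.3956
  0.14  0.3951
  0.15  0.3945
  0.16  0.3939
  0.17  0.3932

102.92

σ√T = 0.16·√0.75 = 0.1386
d₁ = [ln(298/308) + (0.037 + ½·0.16²)·0.75] / (σ√T) = (-0.0330 + 0.0373) / 0.1386 = 0.0313 → 0.03
√T = √0.75 = 0.8660
φ(d₁) = φ(0.03) = 0.3988
vega = S·φ(d₁)·√T = 298·0.3988·0.8660 = 102.9175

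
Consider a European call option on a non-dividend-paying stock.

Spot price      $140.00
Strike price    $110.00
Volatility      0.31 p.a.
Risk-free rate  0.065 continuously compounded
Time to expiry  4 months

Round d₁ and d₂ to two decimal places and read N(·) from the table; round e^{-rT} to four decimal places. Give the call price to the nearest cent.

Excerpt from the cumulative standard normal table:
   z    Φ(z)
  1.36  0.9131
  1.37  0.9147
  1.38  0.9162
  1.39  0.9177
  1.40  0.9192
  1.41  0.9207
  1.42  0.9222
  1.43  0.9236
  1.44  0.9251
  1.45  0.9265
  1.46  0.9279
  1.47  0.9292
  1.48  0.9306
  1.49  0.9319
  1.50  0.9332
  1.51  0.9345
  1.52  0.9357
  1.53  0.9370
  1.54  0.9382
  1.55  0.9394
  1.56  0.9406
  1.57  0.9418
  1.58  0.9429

T = 0.3333;  σ√T = 0.1790
ln(S/K) + (r + σ²/2)T = ln(140/110) + (0.065 + 0.31²/2)·0.3333 = 0.2412 + 0.0377 = 0.2788
d₁ = 0.2788 / 0.1790 = 1.5580 ⇒ 1.56
d₂ = d₁ − σ√T = 1.5580 − 0.1790 = 1.3790 ⇒ 1.38
e^(−rT) = e^(−0.065·0.3333) = 0.9786
N(d₁) = N(1.56) = 0.9406;  N(d₂) = N(1.38) = 0.9162
C = 140·0.9406 − 110·0.9786·0.9162 = 131.6840 − 98.6253 = 33.0587

$33.06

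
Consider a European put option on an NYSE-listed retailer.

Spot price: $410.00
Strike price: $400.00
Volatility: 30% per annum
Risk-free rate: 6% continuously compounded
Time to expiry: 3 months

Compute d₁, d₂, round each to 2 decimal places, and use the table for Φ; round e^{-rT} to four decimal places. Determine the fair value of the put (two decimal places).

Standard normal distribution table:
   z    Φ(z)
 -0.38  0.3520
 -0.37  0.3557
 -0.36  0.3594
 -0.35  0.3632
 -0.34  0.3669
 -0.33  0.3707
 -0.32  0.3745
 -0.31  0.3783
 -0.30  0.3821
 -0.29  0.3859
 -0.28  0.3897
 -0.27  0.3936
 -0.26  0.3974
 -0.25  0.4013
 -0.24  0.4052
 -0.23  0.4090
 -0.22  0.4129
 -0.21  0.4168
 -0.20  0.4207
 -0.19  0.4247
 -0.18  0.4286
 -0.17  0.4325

T = 0.25;  σ√T = 0.1500
d₁ = [ln(410/400) + (0.06 + ½·0.3²)·0.25] / (σ√T) = (0.0247 + 0.0262) / 0.1500 = 0.3396 → 0.34
d₂ = 0.3396 − 0.1500 = 0.1896 → 0.19
exp(−rT) = exp(−0.06·0.25) = 0.9851
N(−d₂) = N(-0.19) = 0.4247;  N(−d₁) = N(-0.34) = 0.3669
P = 400·0.9851·0.4247 − 410·0.3669 = 167.3488 − 150.4290 = 16.9198

$16.92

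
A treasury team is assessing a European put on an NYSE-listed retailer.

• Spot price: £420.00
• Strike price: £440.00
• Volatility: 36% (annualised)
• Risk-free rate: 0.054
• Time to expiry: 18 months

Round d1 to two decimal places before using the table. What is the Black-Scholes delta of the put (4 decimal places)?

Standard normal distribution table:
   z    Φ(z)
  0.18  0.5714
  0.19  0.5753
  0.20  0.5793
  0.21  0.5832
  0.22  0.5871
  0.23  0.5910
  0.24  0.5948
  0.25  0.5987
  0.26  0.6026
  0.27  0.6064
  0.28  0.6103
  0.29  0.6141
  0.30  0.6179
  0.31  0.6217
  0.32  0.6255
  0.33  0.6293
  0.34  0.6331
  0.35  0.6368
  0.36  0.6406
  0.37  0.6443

-0.3821

σ√T = 0.36·√1.5 = 0.4409
d₁ = [ln(420/440) + (0.054 + ½·0.36²)·1.5] / (σ√T) = (-0.0465 + 0.1782) / 0.4409 = 0.2987 ⇒ 0.30
N(d₁) = N(0.30) = 0.6179
Δ_put = N(d₁) − 1 = 0.6179 − 1 = -0.3821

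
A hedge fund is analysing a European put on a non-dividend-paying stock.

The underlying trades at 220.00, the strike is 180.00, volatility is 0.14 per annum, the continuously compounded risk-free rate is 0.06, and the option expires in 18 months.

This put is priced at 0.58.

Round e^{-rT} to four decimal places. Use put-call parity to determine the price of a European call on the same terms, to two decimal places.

56.08

e^(−rT) = e^(−0.06·1.5) = 0.9139
Put-call parity: C − P = S − K·e^(−rT) = 220 − 180·0.9139 = 220 − 164.5020 = 55.4980
C = P + (C − P) = 0.58 + (55.4980) = 56.0780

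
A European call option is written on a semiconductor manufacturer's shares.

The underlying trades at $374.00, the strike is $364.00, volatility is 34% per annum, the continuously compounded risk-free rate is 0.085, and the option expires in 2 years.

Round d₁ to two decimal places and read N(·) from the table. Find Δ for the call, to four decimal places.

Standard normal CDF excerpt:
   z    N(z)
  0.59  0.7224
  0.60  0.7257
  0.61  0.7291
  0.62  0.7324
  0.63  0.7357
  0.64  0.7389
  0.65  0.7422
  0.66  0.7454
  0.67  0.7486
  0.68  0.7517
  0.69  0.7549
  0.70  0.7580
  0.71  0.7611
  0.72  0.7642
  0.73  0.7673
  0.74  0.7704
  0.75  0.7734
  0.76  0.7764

0.7422

T = 2;  σ√T = 0.4808
d₁ = [ln(374/364) + (0.085 + 0.34²/2)·2] / 0.4808 = [0.0271 + 0.2856] / 0.4808 = 0.6503 ≈ 0.65
N(d₁) = N(0.65) = 0.7422
Δ_call = N(d₁) = 0.7422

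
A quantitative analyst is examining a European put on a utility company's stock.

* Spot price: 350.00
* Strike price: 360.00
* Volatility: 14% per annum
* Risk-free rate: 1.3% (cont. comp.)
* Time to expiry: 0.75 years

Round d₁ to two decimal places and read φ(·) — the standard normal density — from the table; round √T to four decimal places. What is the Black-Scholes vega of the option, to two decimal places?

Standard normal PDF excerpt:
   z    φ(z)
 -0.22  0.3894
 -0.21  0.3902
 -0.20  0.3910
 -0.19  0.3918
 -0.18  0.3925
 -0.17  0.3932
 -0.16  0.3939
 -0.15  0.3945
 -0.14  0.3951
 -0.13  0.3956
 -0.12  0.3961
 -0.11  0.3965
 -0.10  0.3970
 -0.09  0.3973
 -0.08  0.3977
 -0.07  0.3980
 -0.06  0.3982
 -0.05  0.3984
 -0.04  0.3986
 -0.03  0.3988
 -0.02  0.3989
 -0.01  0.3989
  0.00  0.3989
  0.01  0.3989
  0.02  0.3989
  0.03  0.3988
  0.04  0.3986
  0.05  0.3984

T = 0.75;  σ√T = 0.1212
d₁ = [ln(350/360) + (0.013 + 0.14²/2)·0.75] / 0.1212 = [-0.0282 + 0.0171] / 0.1212 = -0.0913 → -0.09
√T = √0.75 = 0.8660
φ(d₁) = φ(-0.09) = 0.3973
vega = S·φ(d₁)·√T = 350·0.3973·0.8660 = 120.4216

120.42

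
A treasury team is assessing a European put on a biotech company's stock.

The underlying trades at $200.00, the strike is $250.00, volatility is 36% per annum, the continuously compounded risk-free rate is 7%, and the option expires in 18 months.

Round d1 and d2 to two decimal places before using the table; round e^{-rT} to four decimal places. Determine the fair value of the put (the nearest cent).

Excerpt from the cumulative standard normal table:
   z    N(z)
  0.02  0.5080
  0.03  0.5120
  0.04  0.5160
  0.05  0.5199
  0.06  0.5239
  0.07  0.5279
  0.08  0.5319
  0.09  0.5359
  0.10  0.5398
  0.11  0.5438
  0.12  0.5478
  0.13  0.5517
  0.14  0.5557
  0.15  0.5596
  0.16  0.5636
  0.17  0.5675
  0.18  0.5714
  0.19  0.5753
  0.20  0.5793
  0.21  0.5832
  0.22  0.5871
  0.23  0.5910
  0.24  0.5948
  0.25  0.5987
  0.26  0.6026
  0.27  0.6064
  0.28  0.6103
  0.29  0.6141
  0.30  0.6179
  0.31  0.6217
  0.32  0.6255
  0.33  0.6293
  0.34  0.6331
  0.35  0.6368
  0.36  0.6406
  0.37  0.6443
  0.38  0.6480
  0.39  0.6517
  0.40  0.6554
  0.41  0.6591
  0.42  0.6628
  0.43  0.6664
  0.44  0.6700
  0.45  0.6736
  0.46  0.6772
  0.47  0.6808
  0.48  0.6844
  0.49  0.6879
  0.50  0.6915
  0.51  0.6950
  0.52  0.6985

σ√T = 0.36 × 1.2247 = 0.4409
ln(S/K) + (r + σ²/2)T = ln(200/250) + (0.07 + 0.36²/2)·1.5 = -0.2231 + 0.2022 = -0.0209
d₁ = -0.0209 / 0.4409 = -0.0475 ≈ -0.05
d₂ = d₁ − σ√T = -0.0475 − 0.4409 = -0.4884 ≈ -0.49
e^(−rT) = e^(−0.07·1.5) = 0.9003
N(−d₂) = N(0.49) = 0.6879;  N(−d₁) = N(0.05) = 0.5199
P = 250·0.9003·0.6879 − 200·0.5199 = 154.8291 − 103.9800 = 50.8491

$50.85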